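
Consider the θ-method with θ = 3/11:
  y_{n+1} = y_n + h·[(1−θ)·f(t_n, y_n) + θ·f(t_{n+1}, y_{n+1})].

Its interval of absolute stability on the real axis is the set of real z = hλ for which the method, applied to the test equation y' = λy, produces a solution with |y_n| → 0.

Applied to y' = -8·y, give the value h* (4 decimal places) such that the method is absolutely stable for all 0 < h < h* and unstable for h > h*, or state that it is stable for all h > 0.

Set f=λy, z=hλ:
  y_{n+1} = y_n + z·[8/11·y_n + 3/11·y_{n+1}] ⇒ (1 − 3/11z)y_{n+1} = (1 + 8/11z)y_n
  so R(z) = (1 + 8/11z)/(1 − 3/11z).

Boundary: |R(x)|=1, x<0.
x=-1.3: |R|=0.0403
R=−1: 1+8/11x = −1+3/11x ⇒ -5/11x=2 ⇒ x=2/(-5/11)=-4.4000
Confirm numerically:
  x=-4.091: |R|=0.93361 <1
  x=-3.615: |R|=0.82033 <1
  x=-2.836: |R|=0.59914 <1
  x=-2.507: |R|=0.48896 <1
  x=-4.793: |R|=1.07743 >1
  x=-4.708: |R|=1.06130 >1
  x=-4.546: |R|=1.02963 >1
Interval (-4.4000, 0).

(-4.4000,0); λ=-8 ⇒ h* = (22/5)/8 = 0.5500.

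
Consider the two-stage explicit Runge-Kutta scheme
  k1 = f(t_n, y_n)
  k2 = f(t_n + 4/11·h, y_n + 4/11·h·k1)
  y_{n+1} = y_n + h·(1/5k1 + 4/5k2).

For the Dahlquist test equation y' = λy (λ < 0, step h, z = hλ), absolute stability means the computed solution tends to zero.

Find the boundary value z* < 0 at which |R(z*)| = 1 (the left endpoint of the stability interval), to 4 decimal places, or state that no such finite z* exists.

z* = -3.4375.

Test eqn y'=λy, z=hλ:
  k1=λy_n ⇒ h·k1=z·y_n;  k2=λ(1+4/11z)y_n ⇒ h·k2=z(1+4/11z)y_n
  y_{n+1}/y_n = 1 + 1/5z + 4/5z(1+4/11z) = 1 + z + 16/55z²
  ⇒ R(z) = 1 + z + 16/55z².

Need |R(x)|<1, x<0.
x=-0.66: |R|=0.4667
R=1: x+16/55x²=0 ⇒ x=−55/16=-3.4375; min R=1−1/(4·16/55)=0.1406>−1
Confirm numerically:
  x=-3.210: |R|=0.78756 <1
  x=-2.554: |R|=0.34358 <1
  x=-2.257: |R|=0.22491 <1
  x=-3.757: |R|=1.34920 >1
  x=-3.620: |R|=1.19219 >1
So |R|<1 on (-3.4375, 0).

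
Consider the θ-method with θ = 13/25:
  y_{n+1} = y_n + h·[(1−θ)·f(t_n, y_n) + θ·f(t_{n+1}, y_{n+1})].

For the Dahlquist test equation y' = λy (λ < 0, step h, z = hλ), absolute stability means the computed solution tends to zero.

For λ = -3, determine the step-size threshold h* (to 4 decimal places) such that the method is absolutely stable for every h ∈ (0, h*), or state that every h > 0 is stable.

Test eqn y'=λy, z=hλ:
  y_{n+1} = y_n + z·[12/25·y_n + 13/25·y_{n+1}] ⇒ (1 − 13/25z)y_{n+1} = (1 + 12/25z)y_n
  R(z) = (1 + 12/25z)/(1 − 13/25z).

Find x<0 with |R(x)|<1.
x=-0.73: |R|=0.4709
x=-2: |R|=0.0196
x=-10: |R|=0.6129
x=-100: |R|=0.8868
θ=13/25≥1/2 ⇒ |1+12/25x|<|1−13/25x| ∀x<0 ⇒ stable on all of ℝ⁻.

unbounded; (−∞, 0). Any h>0 works for λ=-3.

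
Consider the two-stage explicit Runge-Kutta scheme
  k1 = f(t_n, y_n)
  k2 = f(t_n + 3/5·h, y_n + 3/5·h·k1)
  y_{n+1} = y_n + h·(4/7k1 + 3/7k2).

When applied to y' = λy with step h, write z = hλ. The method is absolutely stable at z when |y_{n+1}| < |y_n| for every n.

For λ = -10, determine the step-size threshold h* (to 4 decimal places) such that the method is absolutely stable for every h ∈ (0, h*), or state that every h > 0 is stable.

Set f=λy, z=hλ:
  k1=λy_n ⇒ h·k1=z·y_n;  k2=λ(1+3/5z)y_n ⇒ h·k2=z(1+3/5z)y_n
  y_{n+1}/y_n = 1 + 4/7z + 3/7z(1+3/5z) = 1 + z + 9/35z²
  Hence R(z) = 1 + z + 9/35z².

Boundary: |R(x)|=1, x<0.
x=-0.8: |R|=0.3646
R=1: x+9/35x²=0 ⇒ x=−35/9=-3.8889; min R=1−1/(4·9/35)=0.0278>−1
Confirm numerically:
  x=-3.117: |R|=0.38132 <1
  x=-2.513: |R|=0.11090 <1
  x=-2.348: |R|=0.06966 <1
  x=-1.898: |R|=0.02833 <1
  x=-4.144: |R|=1.27185 >1
  x=-4.107: |R|=1.23034 >1
So |R|<1 on (-3.8889, 0).

(-3.8889,0); λ=-10 ⇒ h* = (35/9)/10 = 0.3889.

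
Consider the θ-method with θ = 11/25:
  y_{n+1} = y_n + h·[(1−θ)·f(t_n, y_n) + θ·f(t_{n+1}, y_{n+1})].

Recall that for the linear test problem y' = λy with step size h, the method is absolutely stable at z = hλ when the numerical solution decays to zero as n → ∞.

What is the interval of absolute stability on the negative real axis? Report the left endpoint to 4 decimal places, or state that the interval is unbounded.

Test eqn y'=λy, z=hλ:
  y_{n+1} = y_n + z·[14/25·y_n + 11/25·y_{n+1}] ⇒ (1 − 11/25z)y_{n+1} = (1 + 14/25z)y_n
  R(z) = (1 + 14/25z)/(1 − 11/25z).

Boundary: |R(x)|=1, x<0.
x=-1.22: |R|=0.2061
R=−1: 1+14/25x = −1+11/25x ⇒ -3/25x=2 ⇒ x=2/(-3/25)=-16.6667
Confirm numerically:
  x=-12.731: |R|=0.92846 <1
  x=-9.165: |R|=0.82113 <1
  x=-7.562: |R|=0.74752 <1
  x=-7.376: |R|=0.73739 <1
  x=-17.054: |R|=1.00547 >1
  x=-16.993: |R|=1.00462 >1
  x=-16.896: |R|=1.00326 >1
So |R|<1 on (-16.6667, 0).

(-16.6667, 0).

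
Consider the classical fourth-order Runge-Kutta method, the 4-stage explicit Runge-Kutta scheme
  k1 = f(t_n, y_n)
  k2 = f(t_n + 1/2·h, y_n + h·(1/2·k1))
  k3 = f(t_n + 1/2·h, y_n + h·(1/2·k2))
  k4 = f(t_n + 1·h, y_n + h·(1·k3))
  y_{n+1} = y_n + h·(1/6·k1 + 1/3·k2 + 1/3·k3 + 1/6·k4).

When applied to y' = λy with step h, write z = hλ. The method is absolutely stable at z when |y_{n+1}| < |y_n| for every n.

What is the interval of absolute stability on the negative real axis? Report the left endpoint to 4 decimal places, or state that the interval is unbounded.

Test eqn y'=λy, z=hλ:
  order 4, 4-stage ⇒ R(z)=1+z+z^2/2+z^3/6+z^4/24
  (e.g. R(-1.63)=0.27079, |R|=0.27079)

Need |R(x)|<1, x<0.
x=-1.63: |R|=0.2708
|R(-2.7)|=0.8788 |R(-2.57)|=0.7210 |R(-2.24)|=0.4446
Bisect:
  x_lo=-3.6490 |R|=3.2982  x_hi=-0.2294 |R|=0.7950
  mid=-1.93924 |R|=0.31489 →hi
  mid=-2.79414 |R|=1.01341 →lo
  mid=-2.36669 |R|=0.53176 →hi
  mid=-2.58041 |R|=0.73256 →hi
  mid=-2.68727 |R|=0.86200 →hi
  mid=-2.74071 |R|=0.93483 →hi
  mid=-2.76742 |R|=0.97339 →hi
  mid=-2.78078 |R|=0.99321 →hi
  ...
  [-2.78537,-2.78516] ⇒ x*=-2.7853
Stable set (-2.7853, 0).

z∈(-2.7853,0).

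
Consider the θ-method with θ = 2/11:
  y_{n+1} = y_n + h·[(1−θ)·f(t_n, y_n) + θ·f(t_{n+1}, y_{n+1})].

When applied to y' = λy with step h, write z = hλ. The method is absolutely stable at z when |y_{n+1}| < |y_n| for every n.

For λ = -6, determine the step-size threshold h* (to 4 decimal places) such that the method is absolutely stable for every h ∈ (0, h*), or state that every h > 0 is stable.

(-3.1429,0); λ=-6 ⇒ h* = (22/7)/6 = 0.5238.

Test eqn y'=λy, z=hλ:
  y_{n+1} = y_n + z·[9/11·y_n + 2/11·y_{n+1}] ⇒ (1 − 2/11z)y_{n+1} = (1 + 9/11z)y_n
  Hence R(z) = (1 + 9/11z)/(1 − 2/11z).

Need |R(x)|<1, x<0.
x=-1.03: |R|=0.1325
R=−1: 1+9/11x = −1+2/11x ⇒ -7/11x=2 ⇒ x=2/(-7/11)=-3.1429
Confirm numerically:
  x=-2.851: |R|=0.87768 <1
  x=-1.664: |R|=0.27750 <1
  x=-1.639: |R|=0.26271 <1
  x=-1.629: |R|=0.25677 <1
  x=-3.732: |R|=1.22335 >1
  x=-3.368: |R|=1.08886 >1
  x=-3.209: |R|=1.02658 >1
So |R|<1 on (-3.1429, 0).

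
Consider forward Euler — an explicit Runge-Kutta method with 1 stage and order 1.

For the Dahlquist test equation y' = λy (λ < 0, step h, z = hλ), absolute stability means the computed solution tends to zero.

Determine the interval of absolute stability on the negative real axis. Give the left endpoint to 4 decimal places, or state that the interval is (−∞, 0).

(-2.0000, 0).

Test eqn y'=λy, z=hλ:
  order 1, 1-stage ⇒ R(z)=1+z
  (e.g. R(-1.64)=-0.64000, |R|=0.64000)

Boundary: |R(x)|=1, x<0.
x=-1.64: |R|=0.6400
|R(-1.76)|=0.7600 |R(-0.94)|=0.0600 |R(-0.76)|=0.2400
Bisect:
  x_lo=-2.4194 |R|=1.4194  x_hi=-0.1733 |R|=0.8267
  mid=-1.29634 |R|=0.29634 →hi
  mid=-1.85785 |R|=0.85785 →hi
  mid=-2.13861 |R|=1.13861 →lo
  mid=-1.99823 |R|=0.99823 →hi
  mid=-2.06842 |R|=1.06842 →lo
  mid=-2.03333 |R|=1.03333 →lo
  mid=-2.01578 |R|=1.01578 →lo
  mid=-2.00701 |R|=1.00701 →lo
  ...
  [-2.00001,-1.99988] ⇒ x*=-2.0000
Stable set (-2.0000, 0).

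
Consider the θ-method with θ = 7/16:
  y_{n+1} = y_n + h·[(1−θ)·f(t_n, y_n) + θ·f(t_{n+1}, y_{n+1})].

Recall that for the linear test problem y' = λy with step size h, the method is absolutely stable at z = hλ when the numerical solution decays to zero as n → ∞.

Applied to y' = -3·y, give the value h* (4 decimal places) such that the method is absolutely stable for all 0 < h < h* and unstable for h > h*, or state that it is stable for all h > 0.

(-16.0000,0); λ=-3 ⇒ h* = (16)/3 = 5.3333.

With y'=λy (z=hλ):
  y_{n+1} = y_n + z·[9/16·y_n + 7/16·y_{n+1}] ⇒ (1 − 7/16z)y_{n+1} = (1 + 9/16z)y_n
  so R(z) = (1 + 9/16z)/(1 − 7/16z).

Find x<0 with |R(x)|<1.
x=-0.3: |R|=0.7348
R=−1: 1+9/16x = −1+7/16x ⇒ -1/8x=2 ⇒ x=2/(-1/8)=-16.0000
Confirm numerically:
  x=-15.454: |R|=0.99121 <1
  x=-15.207: |R|=0.98705 <1
  x=-13.834: |R|=0.96161 <1
  x=-7.624: |R|=0.75851 <1
  x=-16.365: |R|=1.00559 >1
  x=-16.302: |R|=1.00464 >1
  x=-16.206: |R|=1.00318 >1
Interval (-16.0000, 0).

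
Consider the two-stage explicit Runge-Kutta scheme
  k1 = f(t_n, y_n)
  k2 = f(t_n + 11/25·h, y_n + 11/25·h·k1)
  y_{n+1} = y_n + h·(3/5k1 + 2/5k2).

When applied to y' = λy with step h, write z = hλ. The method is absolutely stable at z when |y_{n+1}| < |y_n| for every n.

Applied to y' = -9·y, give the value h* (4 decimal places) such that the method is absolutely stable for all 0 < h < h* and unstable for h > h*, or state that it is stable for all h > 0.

(-5.6818,0); λ=-9 ⇒ h* = (125/22)/9 = 0.6313.

Test eqn y'=λy, z=hλ:
  k1=λy_n ⇒ h·k1=z·y_n;  k2=λ(1+11/25z)y_n ⇒ h·k2=z(1+11/25z)y_n
  y_{n+1}/y_n = 1 + 3/5z + 2/5z(1+11/25z) = 1 + z + 22/125z²
  ⇒ R(z) = 1 + z + 22/125z².

Solve |R(x)|<1 on ℝ⁻.
x=-0.85: |R|=0.2772
R=1: x+22/125x²=0 ⇒ x=−125/22=-5.6818; min R=1−1/(4·22/125)=-0.4205>−1
Confirm numerically:
  x=-5.570: |R|=0.89038 <1
  x=-4.843: |R|=0.28502 <1
  x=-4.132: |R|=0.12708 <1
  x=-3.374: |R|=0.37044 <1
  x=-6.232: |R|=1.60346 >1
  x=-6.007: |R|=1.34379 >1
  x=-5.804: |R|=1.12481 >1
Stable set (-5.6818, 0).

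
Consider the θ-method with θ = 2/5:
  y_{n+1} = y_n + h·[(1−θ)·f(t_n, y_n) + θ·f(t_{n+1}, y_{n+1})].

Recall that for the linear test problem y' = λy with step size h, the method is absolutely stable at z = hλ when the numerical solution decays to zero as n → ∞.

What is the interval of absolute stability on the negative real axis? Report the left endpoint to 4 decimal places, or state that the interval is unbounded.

z∈(-10.0000,0).

Test eqn y'=λy, z=hλ:
  y_{n+1} = y_n + z·[3/5·y_n + 2/5·y_{n+1}] ⇒ (1 − 2/5z)y_{n+1} = (1 + 3/5z)y_n
  R(z) = (1 + 3/5z)/(1 − 2/5z).

Solve |R(x)|<1 on ℝ⁻.
x=-0.78: |R|=0.4055
R=−1: 1+3/5x = −1+2/5x ⇒ -1/5x=2 ⇒ x=2/(-1/5)=-10.0000
Confirm numerically:
  x=-9.573: |R|=0.98232 <1
  x=-7.648: |R|=0.88412 <1
  x=-7.617: |R|=0.88223 <1
  x=-10.594: |R|=1.02268 >1
  x=-10.553: |R|=1.02118 >1
  x=-10.298: |R|=1.01164 >1
So |R|<1 on (-10.0000, 0).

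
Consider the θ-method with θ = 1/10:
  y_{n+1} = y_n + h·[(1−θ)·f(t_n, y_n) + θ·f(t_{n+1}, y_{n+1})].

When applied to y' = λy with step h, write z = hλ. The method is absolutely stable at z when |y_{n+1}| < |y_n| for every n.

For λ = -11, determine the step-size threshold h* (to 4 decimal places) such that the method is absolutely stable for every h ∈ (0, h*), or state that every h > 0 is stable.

(-2.5000,0); λ=-11 ⇒ h* = (5/2)/11 = 0.2273.

Test eqn y'=λy, z=hλ:
  y_{n+1} = y_n + z·[9/10·y_n + 1/10·y_{n+1}] ⇒ (1 − 1/10z)y_{n+1} = (1 + 9/10z)y_n
  R(z) = (1 + 9/10z)/(1 − 1/10z).

Solve |R(x)|<1 on ℝ⁻.
x=-1.73: |R|=0.4749
R=−1: 1+9/10x = −1+1/10x ⇒ -4/5x=2 ⇒ x=2/(-4/5)=-2.5000
Confirm numerically:
  x=-2.176: |R|=0.78712 <1
  x=-1.677: |R|=0.43616 <1
  x=-1.246: |R|=0.10795 <1
  x=-2.754: |R|=1.15932 >1
  x=-2.731: |R|=1.14516 >1
Interval (-2.5000, 0).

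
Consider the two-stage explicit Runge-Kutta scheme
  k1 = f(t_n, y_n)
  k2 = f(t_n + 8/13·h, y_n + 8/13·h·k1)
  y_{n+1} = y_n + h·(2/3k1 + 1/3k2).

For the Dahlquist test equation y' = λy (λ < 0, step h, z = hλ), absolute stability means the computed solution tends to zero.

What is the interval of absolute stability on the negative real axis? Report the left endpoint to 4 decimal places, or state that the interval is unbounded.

z∈(-4.8750,0).

With y'=λy (z=hλ):
  k1=λy_n ⇒ h·k1=z·y_n;  k2=λ(1+8/13z)y_n ⇒ h·k2=z(1+8/13z)y_n
  y_{n+1}/y_n = 1 + 2/3z + 1/3z(1+8/13z) = 1 + z + 8/39z²
  R(z) = 1 + z + 8/39z².

Boundary: |R(x)|=1, x<0.
x=-0.77: |R|=0.3516
R=1: x+8/39x²=0 ⇒ x=−39/8=-4.8750; min R=1−1/(4·8/39)=-0.2188>−1
Confirm numerically:
  x=-4.579: |R|=0.72197 <1
  x=-3.001: |R|=0.15362 <1
  x=-2.251: |R|=0.21162 <1
  x=-5.272: |R|=1.42933 >1
  x=-5.195: |R|=1.34101 >1
So |R|<1 on (-4.8750, 0).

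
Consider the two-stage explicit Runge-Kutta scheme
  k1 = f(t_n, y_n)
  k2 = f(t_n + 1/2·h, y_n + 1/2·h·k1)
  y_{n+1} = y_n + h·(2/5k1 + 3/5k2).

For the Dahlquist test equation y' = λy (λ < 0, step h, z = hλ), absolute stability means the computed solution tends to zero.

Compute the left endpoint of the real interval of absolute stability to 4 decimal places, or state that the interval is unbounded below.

z* = -3.3333.

On y'=λy, z=hλ:
  k1=λy_n ⇒ h·k1=z·y_n;  k2=λ(1+1/2z)y_n ⇒ h·k2=z(1+1/2z)y_n
  y_{n+1}/y_n = 1 + 2/5z + 3/5z(1+1/2z) = 1 + z + 3/10z²
  R(z) = 1 + z + 3/10z².

Find x<0 with |R(x)|<1.
x=-0.59: |R|=0.5144
R=1: x+3/10x²=0 ⇒ x=−10/3=-3.3333; min R=1−1/(4·3/10)=0.1667>−1
Confirm numerically:
  x=-2.600: |R|=0.42800 <1
  x=-1.923: |R|=0.18638 <1
  x=-1.494: |R|=0.17561 <1
  x=-1.429: |R|=0.18361 <1
  x=-3.805: |R|=1.53841 >1
  x=-3.664: |R|=1.36347 >1
So |R|<1 on (-3.3333, 0).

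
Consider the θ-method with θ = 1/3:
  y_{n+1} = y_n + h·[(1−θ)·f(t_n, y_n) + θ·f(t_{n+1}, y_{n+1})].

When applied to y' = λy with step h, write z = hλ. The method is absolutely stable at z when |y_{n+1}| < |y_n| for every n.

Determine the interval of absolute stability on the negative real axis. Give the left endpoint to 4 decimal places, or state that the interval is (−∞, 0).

On y'=λy, z=hλ:
  y_{n+1} = y_n + z·[2/3·y_n + 1/3·y_{n+1}] ⇒ (1 − 1/3z)y_{n+1} = (1 + 2/3z)y_n
  R(z) = (1 + 2/3z)/(1 − 1/3z).

Need |R(x)|<1, x<0.
x=-1.77: |R|=0.1132
R=−1: 1+2/3x = −1+1/3x ⇒ -1/3x=2 ⇒ x=2/(-1/3)=-6.0000
Confirm numerically:
  x=-5.118: |R|=0.89135 <1
  x=-3.948: |R|=0.70466 <1
  x=-3.806: |R|=0.67764 <1
  x=-3.507: |R|=0.61687 <1
  x=-6.577: |R|=1.06025 >1
  x=-6.065: |R|=1.00717 >1
Stable set (-6.0000, 0).

z∈(-6.0000,0).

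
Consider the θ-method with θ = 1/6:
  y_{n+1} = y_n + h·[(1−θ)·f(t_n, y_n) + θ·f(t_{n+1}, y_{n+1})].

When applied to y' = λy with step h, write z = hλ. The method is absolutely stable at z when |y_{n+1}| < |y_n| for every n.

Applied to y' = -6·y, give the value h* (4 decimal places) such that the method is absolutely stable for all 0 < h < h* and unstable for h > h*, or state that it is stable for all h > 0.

On y'=λy, z=hλ:
  y_{n+1} = y_n + z·[5/6·y_n + 1/6·y_{n+1}] ⇒ (1 − 1/6z)y_{n+1} = (1 + 5/6z)y_n
  R(z) = (1 + 5/6z)/(1 − 1/6z).

Boundary: |R(x)|=1, x<0.
x=-1.59: |R|=0.2569
R=−1: 1+5/6x = −1+1/6x ⇒ -2/3x=2 ⇒ x=2/(-2/3)=-3.0000
Confirm numerically:
  x=-2.732: |R|=0.87723 <1
  x=-2.721: |R|=0.87203 <1
  x=-2.677: |R|=0.85110 <1
  x=-1.327: |R|=0.08667 <1
  x=-3.546: |R|=1.22879 >1
  x=-3.234: |R|=1.10136 >1
Stable set (-3.0000, 0).

(-3.0000,0); λ=-6 ⇒ h* = (3)/6 = 0.5000.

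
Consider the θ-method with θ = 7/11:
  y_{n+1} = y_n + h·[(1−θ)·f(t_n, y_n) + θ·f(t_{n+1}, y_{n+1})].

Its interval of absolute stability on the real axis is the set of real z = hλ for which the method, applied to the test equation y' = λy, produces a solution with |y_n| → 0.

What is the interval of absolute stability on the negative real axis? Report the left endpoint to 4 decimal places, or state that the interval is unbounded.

interval (−∞, 0).

Set f=λy, z=hλ:
  y_{n+1} = y_n + z·[4/11·y_n + 7/11·y_{n+1}] ⇒ (1 − 7/11z)y_{n+1} = (1 + 4/11z)y_n
  so R(z) = (1 + 4/11z)/(1 − 7/11z).

Solve |R(x)|<1 on ℝ⁻.
x=-0.8: |R|=0.4699
x=-2: |R|=0.1200
x=-10: |R|=0.3580
x=-100: |R|=0.5471
θ=7/11≥1/2 ⇒ |1+4/11x|<|1−7/11x| ∀x<0 ⇒ interval (−∞,0).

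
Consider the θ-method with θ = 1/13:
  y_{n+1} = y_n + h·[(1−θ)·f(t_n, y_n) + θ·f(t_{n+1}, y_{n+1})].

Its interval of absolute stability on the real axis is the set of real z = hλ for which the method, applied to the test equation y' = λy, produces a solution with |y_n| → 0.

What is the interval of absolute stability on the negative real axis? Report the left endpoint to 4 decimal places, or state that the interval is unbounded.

Test eqn y'=λy, z=hλ:
  y_{n+1} = y_n + z·[12/13·y_n + 1/13·y_{n+1}] ⇒ (1 − 1/13z)y_{n+1} = (1 + 12/13z)y_n
  R(z) = (1 + 12/13z)/(1 − 1/13z).

Find x<0 with |R(x)|<1.
x=-0.31: |R|=0.6972
R=−1: 1+12/13x = −1+1/13x ⇒ -11/13x=2 ⇒ x=2/(-11/13)=-2.3636
Confirm numerically:
  x=-1.656: |R|=0.46889 <1
  x=-1.530: |R|=0.36889 <1
  x=-1.227: |R|=0.12118 <1
  x=-1.103: |R|=0.01673 <1
  x=-2.703: |R|=1.23773 >1
  x=-2.481: |R|=1.08339 >1
  x=-2.409: |R|=1.03238 >1
Interval (-2.3636, 0).

z∈(-2.3636,0).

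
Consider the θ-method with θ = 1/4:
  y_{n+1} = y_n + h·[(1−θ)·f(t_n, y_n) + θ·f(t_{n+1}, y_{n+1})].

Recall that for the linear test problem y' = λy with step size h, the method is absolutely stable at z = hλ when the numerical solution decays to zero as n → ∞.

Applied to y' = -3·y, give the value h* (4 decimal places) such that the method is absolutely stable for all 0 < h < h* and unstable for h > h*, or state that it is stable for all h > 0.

(-4.0000,0); λ=-3 ⇒ h* = (4)/3 = 1.3333.

With y'=λy (z=hλ):
  y_{n+1} = y_n + z·[3/4·y_n + 1/4·y_{n+1}] ⇒ (1 − 1/4z)y_{n+1} = (1 + 3/4z)y_n
  ⇒ R(z) = (1 + 3/4z)/(1 − 1/4z).

Boundary: |R(x)|=1, x<0.
x=-0.92: |R|=0.2520
R=−1: 1+3/4x = −1+1/4x ⇒ -1/2x=2 ⇒ x=2/(-1/2)=-4.0000
Confirm numerically:
  x=-3.580: |R|=0.88918 <1
  x=-3.567: |R|=0.88556 <1
  x=-2.467: |R|=0.52590 <1
  x=-4.449: |R|=1.10628 >1
  x=-4.280: |R|=1.06763 >1
Interval (-4.0000, 0).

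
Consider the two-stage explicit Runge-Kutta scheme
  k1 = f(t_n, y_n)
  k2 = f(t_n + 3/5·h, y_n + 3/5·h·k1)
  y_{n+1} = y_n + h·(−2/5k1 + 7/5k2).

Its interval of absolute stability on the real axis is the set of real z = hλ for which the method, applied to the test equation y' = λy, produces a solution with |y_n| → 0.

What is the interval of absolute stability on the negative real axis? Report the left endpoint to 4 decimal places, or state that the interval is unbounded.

z∈(-1.1905,0).

Set f=λy, z=hλ:
  k1=λy_n ⇒ h·k1=z·y_n;  k2=λ(1+3/5z)y_n ⇒ h·k2=z(1+3/5z)y_n
  y_{n+1}/y_n = 1 − 2/5z + 7/5z(1+3/5z) = 1 + z + 21/25z²
  ⇒ R(z) = 1 + z + 21/25z².

Find x<0 with |R(x)|<1.
x=-0.8: |R|=0.7376
R=1: x+21/25x²=0 ⇒ x=−25/21=-1.1905; min R=1−1/(4·21/25)=0.7024>−1
Confirm numerically:
  x=-0.922: |R|=0.79207 <1
  x=-0.920: |R|=0.79098 <1
  x=-0.814: |R|=0.74258 <1
  x=-0.515: |R|=0.70779 <1
  x=-1.610: |R|=1.56736 >1
  x=-1.300: |R|=1.11960 >1
  x=-1.268: |R|=1.08257 >1
Stable set (-1.1905, 0).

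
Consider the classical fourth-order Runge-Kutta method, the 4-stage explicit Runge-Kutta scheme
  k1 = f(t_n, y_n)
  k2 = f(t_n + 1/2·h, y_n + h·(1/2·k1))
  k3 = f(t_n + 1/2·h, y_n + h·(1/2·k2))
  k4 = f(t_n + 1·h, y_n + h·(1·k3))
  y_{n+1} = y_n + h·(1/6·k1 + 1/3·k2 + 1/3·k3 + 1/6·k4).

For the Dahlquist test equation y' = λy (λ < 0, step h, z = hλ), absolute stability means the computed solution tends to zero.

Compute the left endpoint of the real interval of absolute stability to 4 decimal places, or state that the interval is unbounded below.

On y'=λy, z=hλ:
  order 4, 4-stage ⇒ R(z)=1+z+z^2/2+z^3/6+z^4/24
  (e.g. R(-1.43)=0.27932, |R|=0.27932)

Need |R(x)|<1, x<0.
x=-1.43: |R|=0.2793
|R(-2.23)|=0.4386 |R(-2.18)|=0.4105 |R(-1.1)|=0.3442
Bisect:
  x_lo=-3.6492 |R|=3.2988  x_hi=-0.2009 |R|=0.8180
  mid=-1.92505 |R|=0.31109 →hi
  mid=-2.78713 |R|=1.00277 →lo
  mid=-2.35609 |R|=0.52363 →hi
  mid=-2.57161 |R|=0.72281 →hi
  mid=-2.67937 |R|=0.85170 →hi
  mid=-2.73325 |R|=0.92433 →hi
  mid=-2.76019 |R|=0.96280 →hi
  mid=-2.77366 |R|=0.98260 →hi
  mid=-2.78039 |R|=0.99264 →hi
  mid=-2.78376 |R|=0.99769 →hi
  ...
  [-2.78544,-2.78523] ⇒ x*=-2.7853
Interval (-2.7853, 0).

z* = -2.7853.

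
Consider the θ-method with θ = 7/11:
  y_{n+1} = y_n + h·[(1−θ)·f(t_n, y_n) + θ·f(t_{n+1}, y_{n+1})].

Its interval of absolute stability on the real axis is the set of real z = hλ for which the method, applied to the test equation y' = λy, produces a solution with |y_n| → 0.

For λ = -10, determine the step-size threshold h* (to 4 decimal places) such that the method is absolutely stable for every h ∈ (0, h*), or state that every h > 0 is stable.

With y'=λy (z=hλ):
  y_{n+1} = y_n + z·[4/11·y_n + 7/11·y_{n+1}] ⇒ (1 − 7/11z)y_{n+1} = (1 + 4/11z)y_n
  R(z) = (1 + 4/11z)/(1 − 7/11z).

Need |R(x)|<1, x<0.
x=-0.42: |R|=0.6686
x=-2: |R|=0.1200
x=-10: |R|=0.3580
x=-100: |R|=0.5471
θ=7/11≥1/2 ⇒ |1+4/11x|<|1−7/11x| ∀x<0 ⇒ stable on all of ℝ⁻.

(−∞, 0) — no finite endpoint. Any h>0 works for λ=-10.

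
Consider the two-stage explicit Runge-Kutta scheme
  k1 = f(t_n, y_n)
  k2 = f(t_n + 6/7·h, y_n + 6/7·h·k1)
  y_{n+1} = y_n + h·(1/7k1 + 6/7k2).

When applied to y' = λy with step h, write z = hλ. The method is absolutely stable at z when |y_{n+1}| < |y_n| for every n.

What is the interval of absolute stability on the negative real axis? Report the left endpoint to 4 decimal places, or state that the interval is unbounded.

z∈(-1.3611,0).

Test eqn y'=λy, z=hλ:
  k1=λy_n ⇒ h·k1=z·y_n;  k2=λ(1+6/7z)y_n ⇒ h·k2=z(1+6/7z)y_n
  y_{n+1}/y_n = 1 + 1/7z + 6/7z(1+6/7z) = 1 + z + 36/49z²
  R(z) = 1 + z + 36/49z².

Find x<0 with |R(x)|<1.
x=-1.28: |R|=0.9237
R=1: x+36/49x²=0 ⇒ x=−49/36=-1.3611; min R=1−1/(4·36/49)=0.6597>−1
Confirm numerically:
  x=-1.122: |R|=0.80289 <1
  x=-0.858: |R|=0.68286 <1
  x=-0.681: |R|=0.65972 <1
  x=-1.913: |R|=1.77566 >1
  x=-1.702: |R|=1.42626 >1
  x=-1.627: |R|=1.31783 >1
Stable set (-1.3611, 0).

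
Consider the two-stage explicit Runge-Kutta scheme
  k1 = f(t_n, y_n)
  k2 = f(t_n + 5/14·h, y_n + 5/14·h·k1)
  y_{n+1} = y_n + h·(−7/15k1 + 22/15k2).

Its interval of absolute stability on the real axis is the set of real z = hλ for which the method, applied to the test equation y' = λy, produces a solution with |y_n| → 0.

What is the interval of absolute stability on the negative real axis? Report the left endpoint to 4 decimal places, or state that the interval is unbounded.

On y'=λy, z=hλ:
  k1=λy_n ⇒ h·k1=z·y_n;  k2=λ(1+5/14z)y_n ⇒ h·k2=z(1+5/14z)y_n
  y_{n+1}/y_n = 1 − 7/15z + 22/15z(1+5/14z) = 1 + z + 11/21z²
  so R(z) = 1 + z + 11/21z².

Find x<0 with |R(x)|<1.
x=-1.54: |R|=0.7023
R=1: x+11/21x²=0 ⇒ x=−21/11=-1.9091; min R=1−1/(4·11/21)=0.5227>−1
Confirm numerically:
  x=-1.313: |R|=0.59003 <1
  x=-1.205: |R|=0.55558 <1
  x=-0.828: |R|=0.53112 <1
  x=-2.199: |R|=1.33393 >1
  x=-2.005: |R|=1.10073 >1
Interval (-1.9091, 0).

(-1.9091, 0).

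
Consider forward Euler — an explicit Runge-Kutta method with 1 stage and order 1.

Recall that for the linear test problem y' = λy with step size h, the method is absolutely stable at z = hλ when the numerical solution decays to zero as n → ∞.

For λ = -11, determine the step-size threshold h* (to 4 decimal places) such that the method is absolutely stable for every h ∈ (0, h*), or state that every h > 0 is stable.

(-2.0000,0); λ=-11 ⇒ h* = 0.1818.

With y'=λy (z=hλ):
  order 1, 1-stage ⇒ R(z)=1+z
  (e.g. R(-0.42)=0.58000, |R|=0.58000)

Boundary: |R(x)|=1, x<0.
x=-0.42: |R|=0.5800
|R(-1.34)|=0.3400 |R(-1.24)|=0.2400 |R(-0.6)|=0.4000
Bisect:
  x_lo=-2.5590 |R|=1.5590  x_hi=-0.3487 |R|=0.6513
  mid=-1.45383 |R|=0.45383 →hi
  mid=-2.00640 |R|=1.00640 →lo
  mid=-1.73012 |R|=0.73012 →hi
  mid=-1.86826 |R|=0.86826 →hi
  mid=-1.93733 |R|=0.93733 →hi
  mid=-1.97187 |R|=0.97187 →hi
  mid=-1.98914 |R|=0.98914 →hi
  mid=-1.99777 |R|=0.99777 →hi
  mid=-2.00209 |R|=1.00209 →lo
  mid=-1.99993 |R|=0.99993 →hi
  ...
  [-2.00006,-1.99993] ⇒ x*=-2.0000
Stable set (-2.0000, 0).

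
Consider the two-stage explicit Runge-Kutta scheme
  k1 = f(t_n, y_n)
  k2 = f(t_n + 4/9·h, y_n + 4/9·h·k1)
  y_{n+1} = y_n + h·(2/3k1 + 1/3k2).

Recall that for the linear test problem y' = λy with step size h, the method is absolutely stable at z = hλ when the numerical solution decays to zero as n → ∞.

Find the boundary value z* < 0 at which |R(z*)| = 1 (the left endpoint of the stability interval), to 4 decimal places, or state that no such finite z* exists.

With y'=λy (z=hλ):
  k1=λy_n ⇒ h·k1=z·y_n;  k2=λ(1+4/9z)y_n ⇒ h·k2=z(1+4/9z)y_n
  y_{n+1}/y_n = 1 + 2/3z + 1/3z(1+4/9z) = 1 + z + 4/27z²
  ⇒ R(z) = 1 + z + 4/27z².

Find x<0 with |R(x)|<1.
x=-0.5: |R|=0.5370
R=1: x+4/27x²=0 ⇒ x=−27/4=-6.7500; min R=1−1/(4·4/27)=-0.6875>−1
Confirm numerically:
  x=-3.862: |R|=0.65236 <1
  x=-3.472: |R|=0.68611 <1
  x=-3.280: |R|=0.68616 <1
  x=-7.139: |R|=1.41142 >1
  x=-6.912: |R|=1.16589 >1
So |R|<1 on (-6.7500, 0).

z* = -6.7500.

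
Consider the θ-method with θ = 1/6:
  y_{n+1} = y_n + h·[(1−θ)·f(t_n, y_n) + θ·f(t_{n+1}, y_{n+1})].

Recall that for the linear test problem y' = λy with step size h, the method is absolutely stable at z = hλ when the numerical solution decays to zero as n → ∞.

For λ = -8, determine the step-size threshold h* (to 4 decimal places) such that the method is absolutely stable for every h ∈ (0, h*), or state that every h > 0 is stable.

On y'=λy, z=hλ:
  y_{n+1} = y_n + z·[5/6·y_n + 1/6·y_{n+1}] ⇒ (1 − 1/6z)y_{n+1} = (1 + 5/6z)y_n
  so R(z) = (1 + 5/6z)/(1 − 1/6z).

Solve |R(x)|<1 on ℝ⁻.
x=-0.62: |R|=0.4381
R=−1: 1+5/6x = −1+1/6x ⇒ -2/3x=2 ⇒ x=2/(-2/3)=-3.0000
Confirm numerically:
  x=-2.424: |R|=0.72650 <1
  x=-1.997: |R|=0.49831 <1
  x=-1.316: |R|=0.07928 <1
  x=-3.269: |R|=1.11609 >1
  x=-3.263: |R|=1.11357 >1
So |R|<1 on (-3.0000, 0).

(-3.0000,0); λ=-8 ⇒ h* = (3)/8 = 0.3750.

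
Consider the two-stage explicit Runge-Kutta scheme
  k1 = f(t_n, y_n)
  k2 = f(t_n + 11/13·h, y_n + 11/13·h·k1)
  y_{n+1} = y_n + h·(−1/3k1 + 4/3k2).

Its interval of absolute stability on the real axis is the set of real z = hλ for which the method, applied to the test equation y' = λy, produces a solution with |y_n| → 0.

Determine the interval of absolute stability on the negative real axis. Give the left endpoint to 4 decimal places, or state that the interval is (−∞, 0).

(-0.8864, 0).

Test eqn y'=λy, z=hλ:
  k1=λy_n ⇒ h·k1=z·y_n;  k2=λ(1+11/13z)y_n ⇒ h·k2=z(1+11/13z)y_n
  y_{n+1}/y_n = 1 − 1/3z + 4/3z(1+11/13z) = 1 + z + 44/39z²
  ⇒ R(z) = 1 + z + 44/39z².

Solve |R(x)|<1 on ℝ⁻.
x=-1.43: |R|=1.8771
R=1: x+44/39x²=0 ⇒ x=−39/44=-0.8864; min R=1−1/(4·44/39)=0.7784>−1
Confirm numerically:
  x=-0.831: |R|=0.94809 <1
  x=-0.734: |R|=0.87383 <1
  x=-0.723: |R|=0.86675 <1
  x=-1.165: |R|=1.36623 >1
  x=-1.046: |R|=1.18839 >1
So |R|<1 on (-0.8864, 0).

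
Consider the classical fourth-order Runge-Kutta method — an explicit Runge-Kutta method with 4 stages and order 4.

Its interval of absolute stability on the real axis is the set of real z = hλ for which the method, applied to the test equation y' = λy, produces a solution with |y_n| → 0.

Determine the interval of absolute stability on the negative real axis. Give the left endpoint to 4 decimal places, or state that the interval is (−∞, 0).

Set f=λy, z=hλ:
  order 4, 4-stage ⇒ R(z)=1+z+z^2/2+z^3/6+z^4/24
  (e.g. R(-0.76)=0.46954, |R|=0.46954)

Find x<0 with |R(x)|<1.
x=-0.76: |R|=0.4695
|R(-2.98)|=1.3355 |R(-2.8)|=1.0224 |R(-1.09)|=0.3470
Bisect:
  x_lo=-3.3495 |R|=2.2417  x_hi=-0.3353 |R|=0.7151
  mid=-1.84243 |R|=0.29260 →hi
  mid=-2.59599 |R|=0.75013 →hi
  mid=-2.97276 |R|=1.32145 →lo
  mid=-2.78437 |R|=0.99861 →hi
  mid=-2.87857 |R|=1.14998 →lo
  mid=-2.83147 |R|=1.07188 →lo
  mid=-2.80792 |R|=1.03466 →lo
  mid=-2.79615 |R|=1.01649 →lo
  mid=-2.79026 |R|=1.00752 →lo
  ...
  [-2.78529,-2.78511] ⇒ x*=-2.7853
So |R|<1 on (-2.7853, 0).

z∈(-2.7853,0).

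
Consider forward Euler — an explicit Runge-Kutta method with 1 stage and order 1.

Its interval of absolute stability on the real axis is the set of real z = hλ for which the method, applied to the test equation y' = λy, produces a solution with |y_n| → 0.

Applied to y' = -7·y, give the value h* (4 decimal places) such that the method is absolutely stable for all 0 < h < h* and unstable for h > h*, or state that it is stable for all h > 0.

(-2.0000,0); λ=-7 ⇒ h* = 0.2857.

With y'=λy (z=hλ):
  order 1, 1-stage ⇒ R(z)=1+z
  (e.g. R(-1.62)=-0.62000, |R|=0.62000)

Boundary: |R(x)|=1, x<0.
x=-1.62: |R|=0.6200
|R(-1.44)|=0.4400 |R(-1.17)|=0.1700 |R(-0.6)|=0.4000
Bisect:
  x_lo=-2.7713 |R|=1.7713  x_hi=-0.2808 |R|=0.7192
  mid=-1.52607 |R|=0.52607 →hi
  mid=-2.14871 |R|=1.14871 →lo
  mid=-1.83739 |R|=0.83739 →hi
  mid=-1.99305 |R|=0.99305 →hi
  mid=-2.07088 |R|=1.07088 →lo
  mid=-2.03196 |R|=1.03196 →lo
  mid=-2.01250 |R|=1.01250 →lo
  mid=-2.00278 |R|=1.00278 →lo
  mid=-1.99791 |R|=0.99791 →hi
  mid=-2.00034 |R|=1.00034 →lo
  ...
  [-2.00004,-1.99989] ⇒ x*=-2.0000
So |R|<1 on (-2.0000, 0).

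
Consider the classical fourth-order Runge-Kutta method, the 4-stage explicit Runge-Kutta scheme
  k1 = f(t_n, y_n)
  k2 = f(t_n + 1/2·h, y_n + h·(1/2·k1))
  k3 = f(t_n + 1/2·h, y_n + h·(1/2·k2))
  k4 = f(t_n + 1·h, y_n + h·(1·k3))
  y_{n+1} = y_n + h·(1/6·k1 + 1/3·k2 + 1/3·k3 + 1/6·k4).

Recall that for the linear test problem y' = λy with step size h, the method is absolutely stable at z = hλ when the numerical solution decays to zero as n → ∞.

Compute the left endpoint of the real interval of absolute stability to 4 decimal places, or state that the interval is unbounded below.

left endpoint -2.7853.

Test eqn y'=λy, z=hλ:
  order 4, 4-stage ⇒ R(z)=1+z+z^2/2+z^3/6+z^4/24
  (e.g. R(-1.63)=0.27079, |R|=0.27079)

Solve |R(x)|<1 on ℝ⁻.
x=-1.63: |R|=0.2708
|R(-3.13)|=1.6569 |R(-2.43)|=0.5838 |R(-2.42)|=0.5752
Bisect:
  x_lo=-3.1066 |R|=1.6028  x_hi=-0.0775 |R|=0.9254
  mid=-1.59204 |R|=0.27040 →hi
  mid=-2.34933 |R|=0.51852 →hi
  mid=-2.72797 |R|=0.91696 →hi
  mid=-2.91729 |R|=1.21795 →lo
  mid=-2.82263 |R|=1.05777 →lo
  mid=-2.77530 |R|=0.98504 →hi
  mid=-2.79897 |R|=1.02081 →lo
  mid=-2.78713 |R|=1.00278 →lo
  mid=-2.78122 |R|=0.99387 →hi
  mid=-2.78418 |R|=0.99832 →hi
  ...
  [-2.78547,-2.78528] ⇒ x*=-2.7853
Interval (-2.7853, 0).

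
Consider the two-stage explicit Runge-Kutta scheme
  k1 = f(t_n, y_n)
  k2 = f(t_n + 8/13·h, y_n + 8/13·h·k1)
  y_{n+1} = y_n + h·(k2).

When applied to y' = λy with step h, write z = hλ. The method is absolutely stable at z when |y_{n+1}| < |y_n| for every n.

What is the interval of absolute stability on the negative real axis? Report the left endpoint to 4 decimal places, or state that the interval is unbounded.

(-1.6250, 0).

Test eqn y'=λy, z=hλ:
  k1=λy_n ⇒ h·k1=z·y_n;  k2=λ(1+8/13z)y_n ⇒ h·k2=z(1+8/13z)y_n
  y_{n+1}/y_n = 1 + z(1+8/13z) = 1 + z + 8/13z²
  Hence R(z) = 1 + z + 8/13z².

Solve |R(x)|<1 on ℝ⁻.
x=-0.62: |R|=0.6166
R=1: x+8/13x²=0 ⇒ x=−13/8=-1.6250; min R=1−1/(4·8/13)=0.5938>−1
Confirm numerically:
  x=-1.282: |R|=0.72940 <1
  x=-1.004: |R|=0.61632 <1
  x=-0.863: |R|=0.59532 <1
  x=-1.903: |R|=1.32556 >1
  x=-1.813: |R|=1.20975 >1
Interval (-1.6250, 0).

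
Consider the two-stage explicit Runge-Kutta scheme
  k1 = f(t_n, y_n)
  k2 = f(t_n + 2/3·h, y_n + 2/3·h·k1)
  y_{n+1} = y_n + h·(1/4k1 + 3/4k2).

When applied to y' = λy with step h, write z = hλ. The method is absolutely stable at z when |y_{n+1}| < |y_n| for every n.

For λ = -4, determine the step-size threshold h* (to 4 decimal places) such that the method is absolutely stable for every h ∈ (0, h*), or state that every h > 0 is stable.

(-2.0000,0); λ=-4 ⇒ h* = (2)/4 = 0.5000.

On y'=λy, z=hλ:
  k1=λy_n ⇒ h·k1=z·y_n;  k2=λ(1+2/3z)y_n ⇒ h·k2=z(1+2/3z)y_n
  y_{n+1}/y_n = 1 + 1/4z + 3/4z(1+2/3z) = 1 + z + 1/2z²
  Hence R(z) = 1 + z + 1/2z².

Solve |R(x)|<1 on ℝ⁻.
x=-1.8: |R|=0.8200
R=1: x+1/2x²=0 ⇒ x=−2=-2.0000; min R=1−1/(4·1/2)=0.5000>−1
Confirm numerically:
  x=-1.669: |R|=0.72378 <1
  x=-1.239: |R|=0.52856 <1
  x=-0.928: |R|=0.50259 <1
  x=-0.882: |R|=0.50696 <1
  x=-2.351: |R|=1.41260 >1
  x=-2.334: |R|=1.38978 >1
  x=-2.240: |R|=1.26880 >1
Interval (-2.0000, 0).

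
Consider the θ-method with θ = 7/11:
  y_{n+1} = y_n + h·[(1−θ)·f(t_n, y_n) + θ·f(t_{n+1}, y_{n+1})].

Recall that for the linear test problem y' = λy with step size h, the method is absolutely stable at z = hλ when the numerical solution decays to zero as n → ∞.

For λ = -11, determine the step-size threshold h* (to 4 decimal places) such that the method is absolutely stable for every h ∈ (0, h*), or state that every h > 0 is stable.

interval (−∞, 0). Any h>0 works for λ=-11.

Set f=λy, z=hλ:
  y_{n+1} = y_n + z·[4/11·y_n + 7/11·y_{n+1}] ⇒ (1 − 7/11z)y_{n+1} = (1 + 4/11z)y_n
  R(z) = (1 + 4/11z)/(1 − 7/11z).

Boundary: |R(x)|=1, x<0.
x=-1.12: |R|=0.3461
x=-2: |R|=0.1200
x=-10: |R|=0.3580
x=-100: |R|=0.5471
θ=7/11≥1/2 ⇒ |1+4/11x|<|1−7/11x| ∀x<0 ⇒ unbounded interval.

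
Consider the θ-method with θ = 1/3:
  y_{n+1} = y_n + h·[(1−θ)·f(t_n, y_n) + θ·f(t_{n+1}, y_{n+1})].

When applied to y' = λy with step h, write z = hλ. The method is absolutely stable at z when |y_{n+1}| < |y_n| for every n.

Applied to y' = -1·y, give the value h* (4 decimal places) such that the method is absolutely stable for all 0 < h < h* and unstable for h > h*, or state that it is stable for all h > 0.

(-6.0000,0); λ=-1 ⇒ h* = (6)/1 = 6.0000.

On y'=λy, z=hλ:
  y_{n+1} = y_n + z·[2/3·y_n + 1/3·y_{n+1}] ⇒ (1 − 1/3z)y_{n+1} = (1 + 2/3z)y_n
  R(z) = (1 + 2/3z)/(1 − 1/3z).

Find x<0 with |R(x)|<1.
x=-1.06: |R|=0.2167
R=−1: 1+2/3x = −1+1/3x ⇒ -1/3x=2 ⇒ x=2/(-1/3)=-6.0000
Confirm numerically:
  x=-3.981: |R|=0.71079 <1
  x=-3.762: |R|=0.66903 <1
  x=-3.355: |R|=0.58379 <1
  x=-2.799: |R|=0.44801 <1
  x=-6.598: |R|=1.06230 >1
  x=-6.263: |R|=1.02839 >1
  x=-6.119: |R|=1.01305 >1
So |R|<1 on (-6.0000, 0).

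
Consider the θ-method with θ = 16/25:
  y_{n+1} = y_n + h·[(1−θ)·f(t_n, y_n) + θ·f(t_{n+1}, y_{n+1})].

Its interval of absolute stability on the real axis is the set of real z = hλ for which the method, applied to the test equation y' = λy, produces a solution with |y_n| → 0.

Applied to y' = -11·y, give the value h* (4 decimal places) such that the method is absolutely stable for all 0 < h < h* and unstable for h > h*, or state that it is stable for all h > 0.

Set f=λy, z=hλ:
  y_{n+1} = y_n + z·[9/25·y_n + 16/25·y_{n+1}] ⇒ (1 − 16/25z)y_{n+1} = (1 + 9/25z)y_n
  ⇒ R(z) = (1 + 9/25z)/(1 − 16/25z).

Find x<0 with |R(x)|<1.
x=-1.74: |R|=0.1768
x=-2: |R|=0.1228
x=-10: |R|=0.3514
x=-100: |R|=0.5385
θ=16/25≥1/2 ⇒ |1+9/25x|<|1−16/25x| ∀x<0 ⇒ stable on all of ℝ⁻.

(−∞, 0) — no finite endpoint. Any h>0 works for λ=-11.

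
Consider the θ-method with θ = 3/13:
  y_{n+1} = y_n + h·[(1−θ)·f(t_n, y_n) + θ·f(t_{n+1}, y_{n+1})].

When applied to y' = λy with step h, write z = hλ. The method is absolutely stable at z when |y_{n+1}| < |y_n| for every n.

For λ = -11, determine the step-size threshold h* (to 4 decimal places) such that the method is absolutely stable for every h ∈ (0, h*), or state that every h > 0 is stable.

On y'=λy, z=hλ:
  y_{n+1} = y_n + z·[10/13·y_n + 3/13·y_{n+1}] ⇒ (1 − 3/13z)y_{n+1} = (1 + 10/13z)y_n
  ⇒ R(z) = (1 + 10/13z)/(1 − 3/13z).

Find x<0 with |R(x)|<1.
x=-0.71: |R|=0.3900
R=−1: 1+10/13x = −1+3/13x ⇒ -7/13x=2 ⇒ x=2/(-7/13)=-3.7143
Confirm numerically:
  x=-3.484: |R|=0.93126 <1
  x=-2.963: |R|=0.75974 <1
  x=-2.301: |R|=0.50294 <1
  x=-4.081: |R|=1.10169 >1
  x=-4.011: |R|=1.08297 >1
  x=-3.966: |R|=1.07077 >1
So |R|<1 on (-3.7143, 0).

(-3.7143,0); λ=-11 ⇒ h* = (26/7)/11 = 0.3377.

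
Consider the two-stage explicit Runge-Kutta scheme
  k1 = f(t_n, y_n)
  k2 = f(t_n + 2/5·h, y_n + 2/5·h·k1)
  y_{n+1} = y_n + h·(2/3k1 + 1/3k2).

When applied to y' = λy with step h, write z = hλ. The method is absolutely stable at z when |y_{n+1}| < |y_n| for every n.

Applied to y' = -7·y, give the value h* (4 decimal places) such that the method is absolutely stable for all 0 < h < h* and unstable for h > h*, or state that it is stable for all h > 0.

(-7.5000,0); λ=-7 ⇒ h* = (15/2)/7 = 1.0714.

Test eqn y'=λy, z=hλ:
  k1=λy_n ⇒ h·k1=z·y_n;  k2=λ(1+2/5z)y_n ⇒ h·k2=z(1+2/5z)y_n
  y_{n+1}/y_n = 1 + 2/3z + 1/3z(1+2/5z) = 1 + z + 2/15z²
  so R(z) = 1 + z + 2/15z².

Boundary: |R(x)|=1, x<0.
x=-0.65: |R|=0.4063
R=1: x+2/15x²=0 ⇒ x=−15/2=-7.5000; min R=1−1/(4·2/15)=-0.8750>−1
Confirm numerically:
  x=-6.292: |R|=0.01343 <1
  x=-5.691: |R|=0.37267 <1
  x=-3.262: |R|=0.84325 <1
  x=-3.116: |R|=0.82141 <1
  x=-7.841: |R|=1.35650 >1
  x=-7.746: |R|=1.25407 >1
  x=-7.668: |R|=1.17176 >1
Stable set (-7.5000, 0).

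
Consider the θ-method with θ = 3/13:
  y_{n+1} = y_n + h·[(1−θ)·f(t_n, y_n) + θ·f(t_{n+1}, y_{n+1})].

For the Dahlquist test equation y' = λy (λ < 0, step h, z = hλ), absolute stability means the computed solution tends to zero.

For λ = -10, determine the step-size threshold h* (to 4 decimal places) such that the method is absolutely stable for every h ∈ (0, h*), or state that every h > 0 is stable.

(-3.7143,0); λ=-10 ⇒ h* = (26/7)/10 = 0.3714.

On y'=λy, z=hλ:
  y_{n+1} = y_n + z·[10/13·y_n + 3/13·y_{n+1}] ⇒ (1 − 3/13z)y_{n+1} = (1 + 10/13z)y_n
  ⇒ R(z) = (1 + 10/13z)/(1 − 3/13z).

Need |R(x)|<1, x<0.
x=-1.74: |R|=0.2415
R=−1: 1+10/13x = −1+3/13x ⇒ -7/13x=2 ⇒ x=2/(-7/13)=-3.7143
Confirm numerically:
  x=-3.554: |R|=0.95258 <1
  x=-2.636: |R|=0.63899 <1
  x=-2.431: |R|=0.55734 <1
  x=-3.917: |R|=1.05733 >1
  x=-3.743: |R|=1.00830 >1
  x=-3.741: |R|=1.00772 >1
So |R|<1 on (-3.7143, 0).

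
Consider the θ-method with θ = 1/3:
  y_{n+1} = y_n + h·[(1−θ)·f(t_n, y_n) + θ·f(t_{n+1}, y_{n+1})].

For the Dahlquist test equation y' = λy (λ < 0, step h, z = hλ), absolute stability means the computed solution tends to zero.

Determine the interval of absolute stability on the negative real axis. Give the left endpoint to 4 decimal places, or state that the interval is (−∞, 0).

On y'=λy, z=hλ:
  y_{n+1} = y_n + z·[2/3·y_n + 1/3·y_{n+1}] ⇒ (1 − 1/3z)y_{n+1} = (1 + 2/3z)y_n
  R(z) = (1 + 2/3z)/(1 − 1/3z).

Solve |R(x)|<1 on ℝ⁻.
x=-1.03: |R|=0.2333
R=−1: 1+2/3x = −1+1/3x ⇒ -1/3x=2 ⇒ x=2/(-1/3)=-6.0000
Confirm numerically:
  x=-4.112: |R|=0.73453 <1
  x=-3.925: |R|=0.70036 <1
  x=-3.777: |R|=0.67198 <1
  x=-2.603: |R|=0.39372 <1
  x=-6.558: |R|=1.05838 >1
  x=-6.302: |R|=1.03247 >1
So |R|<1 on (-6.0000, 0).

z∈(-6.0000,0).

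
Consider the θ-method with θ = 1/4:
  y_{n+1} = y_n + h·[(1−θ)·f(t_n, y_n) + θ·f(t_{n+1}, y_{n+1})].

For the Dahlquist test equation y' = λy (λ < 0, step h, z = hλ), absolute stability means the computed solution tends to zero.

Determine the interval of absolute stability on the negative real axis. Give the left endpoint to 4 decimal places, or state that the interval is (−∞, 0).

z∈(-4.0000,0).

On y'=λy, z=hλ:
  y_{n+1} = y_n + z·[3/4·y_n + 1/4·y_{n+1}] ⇒ (1 − 1/4z)y_{n+1} = (1 + 3/4z)y_n
  Hence R(z) = (1 + 3/4z)/(1 − 1/4z).

Solve |R(x)|<1 on ℝ⁻.
x=-1.51: |R|=0.0962
R=−1: 1+3/4x = −1+1/4x ⇒ -1/2x=2 ⇒ x=2/(-1/2)=-4.0000
Confirm numerically:
  x=-3.845: |R|=0.96048 <1
  x=-3.746: |R|=0.93442 <1
  x=-2.107: |R|=0.38006 <1
  x=-1.887: |R|=0.28215 <1
  x=-4.240: |R|=1.05825 >1
  x=-4.234: |R|=1.05684 >1
So |R|<1 on (-4.0000, 0).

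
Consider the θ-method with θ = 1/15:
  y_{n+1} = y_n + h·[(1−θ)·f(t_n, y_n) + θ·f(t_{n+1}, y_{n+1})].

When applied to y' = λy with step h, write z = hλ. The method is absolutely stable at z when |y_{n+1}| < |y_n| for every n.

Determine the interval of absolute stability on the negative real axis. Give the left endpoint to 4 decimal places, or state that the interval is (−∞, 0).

(-2.3077, 0).

Test eqn y'=λy, z=hλ:
  y_{n+1} = y_n + z·[14/15·y_n + 1/15·y_{n+1}] ⇒ (1 − 1/15z)y_{n+1} = (1 + 14/15z)y_n
  ⇒ R(z) = (1 + 14/15z)/(1 − 1/15z).

Boundary: |R(x)|=1, x<0.
x=-0.47: |R|=0.5443
R=−1: 1+14/15x = −1+1/15x ⇒ -13/15x=2 ⇒ x=2/(-13/15)=-2.3077
Confirm numerically:
  x=-2.143: |R|=0.87511 <1
  x=-2.069: |R|=0.81821 <1
  x=-2.008: |R|=0.77093 <1
  x=-1.964: |R|=0.73662 <1
  x=-2.738: |R|=1.31537 >1
  x=-2.665: |R|=1.26295 >1
So |R|<1 on (-2.3077, 0).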